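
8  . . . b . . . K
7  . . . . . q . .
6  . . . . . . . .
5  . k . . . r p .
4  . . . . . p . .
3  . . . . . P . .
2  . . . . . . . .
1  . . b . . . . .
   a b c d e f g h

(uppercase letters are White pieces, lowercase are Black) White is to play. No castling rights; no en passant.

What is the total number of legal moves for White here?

0

White to move; king on h8.
In check: no.
Legal moves: none.
Count: 0.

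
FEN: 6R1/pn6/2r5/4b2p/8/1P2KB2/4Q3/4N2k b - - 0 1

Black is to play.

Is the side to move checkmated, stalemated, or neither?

checkmate

Black to move; black king on h1.
In check: yes, from the white bishop on f3.
King squares — g1: attacked by Rg8; g2: attacked by Ne1; h2: attacked by Qe2.
Legal moves for Black: none.
In check with no legal moves → checkmate.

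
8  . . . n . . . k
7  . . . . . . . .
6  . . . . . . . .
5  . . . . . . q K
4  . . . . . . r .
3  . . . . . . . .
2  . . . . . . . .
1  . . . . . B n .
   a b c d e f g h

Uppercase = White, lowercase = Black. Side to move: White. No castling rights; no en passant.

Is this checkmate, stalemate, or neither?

White to move; white king on h5.
In check: yes, from the black queen on g5.
King squares — g4: attacked by Qg5; h4: attacked by Rg4; g5: attacked by Rg4; g6: attacked by Qg5; h6: attacked by Qg5.
Legal moves for White: none.
In check with no legal moves → checkmate.

checkmate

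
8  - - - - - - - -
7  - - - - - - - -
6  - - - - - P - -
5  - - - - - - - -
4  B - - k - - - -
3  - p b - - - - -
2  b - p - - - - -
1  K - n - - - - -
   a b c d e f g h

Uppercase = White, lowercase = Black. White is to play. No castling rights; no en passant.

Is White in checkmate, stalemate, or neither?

White to move; white king on a1.
In check: yes, from the black bishop on c3.
King squares — b1: attacked by Ba2; a2: attacked by Nc1; b2: attacked by Bc3.
Legal moves for White: none.
In check with no legal moves → checkmate.

checkmate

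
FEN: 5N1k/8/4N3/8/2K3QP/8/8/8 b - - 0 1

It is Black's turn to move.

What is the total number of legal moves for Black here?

Black to move; king on h8.
In check: no.
Legal moves: none.
Count: 0.

0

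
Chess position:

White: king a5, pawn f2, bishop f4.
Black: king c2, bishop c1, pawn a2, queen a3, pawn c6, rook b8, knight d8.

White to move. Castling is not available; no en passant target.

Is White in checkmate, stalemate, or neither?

White to move; white king on a5.
In check: yes, from the black queen on a3.
King squares — a4: attacked by Qa3; b4: attacked by Qa3; b5: attacked by Pc6; a6: attacked by Qa3; b6: attacked by Rb8.
Legal moves for White: none.
In check with no legal moves → checkmate.

checkmate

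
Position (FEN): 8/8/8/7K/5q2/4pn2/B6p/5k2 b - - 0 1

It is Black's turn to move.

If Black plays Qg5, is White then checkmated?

After Qg5: white king on h5; in check: yes, from the black queen on g5.
King squares — g4: attacked by Qg5; h4: attacked by Nf3; g5: attacked by Nf3; g6: attacked by Qg5; h6: attacked by Qg5.
White has no legal moves → checkmate.

yes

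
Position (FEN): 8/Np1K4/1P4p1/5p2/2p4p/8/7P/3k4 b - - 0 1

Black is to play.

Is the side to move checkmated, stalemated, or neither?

neither

Black to move; black king on d1.
In check: no.
Legal moves for Black: Ke2, Kd2, Kc2, Ke1, Kc1, g5, f4, h3, c3.
Black has 9 legal moves and is not in check → neither.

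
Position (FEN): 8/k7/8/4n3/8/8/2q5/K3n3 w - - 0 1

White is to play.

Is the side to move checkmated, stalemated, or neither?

White to move; white king on a1.
In check: no.
King squares — b1: attacked by Qc2; a2: attacked by Qc2; b2: attacked by Qc2.
Legal moves for White: none.
Not in check and no legal moves → stalemate.

stalemate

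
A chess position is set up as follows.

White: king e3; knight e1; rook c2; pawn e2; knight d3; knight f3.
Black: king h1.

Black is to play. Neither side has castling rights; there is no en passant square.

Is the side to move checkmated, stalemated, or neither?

stalemate

Black to move; black king on h1.
In check: no.
King squares — g1: attacked by Nf3; g2: attacked by Ne1; h2: attacked by Nf3.
Legal moves for Black: none.
Not in check and no legal moves → stalemate.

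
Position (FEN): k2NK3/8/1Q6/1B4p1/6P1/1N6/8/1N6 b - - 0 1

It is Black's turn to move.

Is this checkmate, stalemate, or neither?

stalemate

Black to move; black king on a8.
In check: no.
King squares — a7: attacked by Qb6; b7: attacked by Qb6; b8: attacked by Qb6.
Legal moves for Black: none.
Not in check and no legal moves → stalemate.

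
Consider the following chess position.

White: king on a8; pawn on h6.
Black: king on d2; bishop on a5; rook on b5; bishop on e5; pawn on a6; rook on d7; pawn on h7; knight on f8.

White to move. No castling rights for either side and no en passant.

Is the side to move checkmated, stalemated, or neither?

White to move; white king on a8.
In check: no.
King squares — a7: attacked by Rd7; b7: attacked by Rb5; b8: attacked by Rb5.
Legal moves for White: none.
Not in check and no legal moves → stalemate.

stalemate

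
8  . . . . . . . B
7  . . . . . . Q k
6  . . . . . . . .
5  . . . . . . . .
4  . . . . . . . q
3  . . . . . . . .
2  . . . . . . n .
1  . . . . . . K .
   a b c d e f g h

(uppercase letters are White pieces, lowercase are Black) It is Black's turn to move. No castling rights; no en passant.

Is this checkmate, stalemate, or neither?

Black to move; black king on h7.
In check: yes, from the white queen on g7.
King squares — g6: attacked by Qg7; h6: attacked by Qg7; g7: attacked by Bh8; g8: attacked by Qg7; h8: attacked by Qg7.
Legal moves for Black: none.
In check with no legal moves → checkmate.

checkmate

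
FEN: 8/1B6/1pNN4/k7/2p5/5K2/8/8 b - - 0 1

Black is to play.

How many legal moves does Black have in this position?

Black to move; king on a5.
In check: yes, from the white knight on c6.
Legal moves: Ka4.
Count: 1.

1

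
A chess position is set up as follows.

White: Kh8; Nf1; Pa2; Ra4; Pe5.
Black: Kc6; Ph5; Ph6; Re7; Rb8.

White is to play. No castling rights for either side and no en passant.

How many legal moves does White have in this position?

White to move; king on h8.
In check: yes, from the black rook on b8.
Legal moves: none.
Count: 0.

0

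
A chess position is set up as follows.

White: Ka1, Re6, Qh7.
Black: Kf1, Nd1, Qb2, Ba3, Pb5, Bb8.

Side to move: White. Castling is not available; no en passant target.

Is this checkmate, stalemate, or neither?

White to move; white king on a1.
In check: yes, from the black queen on b2.
King squares — b1: attacked by Qb2; a2: attacked by Qb2; b2: attacked by Nd1.
Legal moves for White: none.
In check with no legal moves → checkmate.

checkmate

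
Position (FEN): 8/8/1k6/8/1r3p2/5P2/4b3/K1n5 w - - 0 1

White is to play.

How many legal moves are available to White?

0

White to move; king on a1.
In check: no.
Legal moves: none.
Count: 0.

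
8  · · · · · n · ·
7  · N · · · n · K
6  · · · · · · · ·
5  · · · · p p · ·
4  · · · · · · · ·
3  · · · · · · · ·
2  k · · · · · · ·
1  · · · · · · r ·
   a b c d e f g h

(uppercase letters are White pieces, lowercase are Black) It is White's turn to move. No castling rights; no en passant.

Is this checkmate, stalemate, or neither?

White to move; white king on h7.
In check: yes, from the black knight on f8.
King squares — g6: attacked by Rg1; h6: attacked by Nf7; g7: attacked by Rg1; g8: attacked by Rg1; h8: attacked by Nf7.
Legal moves for White: none.
In check with no legal moves → checkmate.

checkmate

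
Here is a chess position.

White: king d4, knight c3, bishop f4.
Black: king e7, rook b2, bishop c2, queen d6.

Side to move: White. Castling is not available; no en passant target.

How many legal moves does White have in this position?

4

White to move; king on d4.
In check: yes, from the black queen on d6.
Legal moves: Kc4, Ke3, Bxd6+, Nd5+.
Count: 4.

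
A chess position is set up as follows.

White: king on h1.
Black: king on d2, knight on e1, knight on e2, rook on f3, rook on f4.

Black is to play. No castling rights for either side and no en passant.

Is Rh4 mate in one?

yes

After Rh4: white king on h1; in check: yes, from the black rook on h4.
King squares — g1: attacked by Ne2; g2: attacked by Ne1; h2: attacked by Rh4.
White has no legal moves → checkmate.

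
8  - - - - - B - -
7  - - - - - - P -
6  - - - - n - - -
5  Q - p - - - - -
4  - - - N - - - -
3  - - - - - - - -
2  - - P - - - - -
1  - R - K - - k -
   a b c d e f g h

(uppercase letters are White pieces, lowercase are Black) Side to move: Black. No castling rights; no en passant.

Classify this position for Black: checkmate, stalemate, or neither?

Black to move; black king on g1.
In check: no.
Legal moves for Black: Nxf8, Nd8, Nxg7, Nc7, Ng5, Nf4, Nxd4, Kh2, Kg2, Kf2, Kh1, Kf1, cxd4, c4.
Black has 14 legal moves and is not in check → neither.

neither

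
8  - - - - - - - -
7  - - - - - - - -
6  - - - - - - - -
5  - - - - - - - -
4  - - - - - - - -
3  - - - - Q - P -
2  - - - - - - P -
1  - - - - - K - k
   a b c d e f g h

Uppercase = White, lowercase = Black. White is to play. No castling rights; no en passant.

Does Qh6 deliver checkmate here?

After Qh6: black king on h1; in check: yes, from the white queen on h6.
King squares — g1: attacked by Kf1; g2: attacked by Kf1; h2: attacked by Qh6.
Black has no legal moves → checkmate.

yes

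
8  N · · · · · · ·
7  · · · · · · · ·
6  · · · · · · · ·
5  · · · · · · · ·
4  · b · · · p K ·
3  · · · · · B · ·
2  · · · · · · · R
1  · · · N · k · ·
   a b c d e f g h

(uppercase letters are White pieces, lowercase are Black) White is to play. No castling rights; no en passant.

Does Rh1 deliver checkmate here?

yes

After Rh1: black king on f1; in check: yes, from the white rook on h1.
King squares — e1: attacked by Rh1; g1: attacked by Rh1; e2: attacked by Bf3; f2: attacked by Nd1; g2: attacked by Bf3.
Black has no legal moves → checkmate.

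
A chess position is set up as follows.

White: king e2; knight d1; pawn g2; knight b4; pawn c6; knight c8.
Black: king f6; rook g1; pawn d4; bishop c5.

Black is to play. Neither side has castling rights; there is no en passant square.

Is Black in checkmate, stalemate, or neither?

Black to move; black king on f6.
In check: no.
Legal moves for Black include: Kg7, Kf7, Kg6, Ke6, Kg5, Kf5, Ke5, Bf8, Be7, Ba7, Bd6, Bb6, Bxb4, Rxg2+, Rh1, Rf1, Re1+, Rxd1, ... (list truncated; more exist).
Black has legal moves and is not in check → neither.

neither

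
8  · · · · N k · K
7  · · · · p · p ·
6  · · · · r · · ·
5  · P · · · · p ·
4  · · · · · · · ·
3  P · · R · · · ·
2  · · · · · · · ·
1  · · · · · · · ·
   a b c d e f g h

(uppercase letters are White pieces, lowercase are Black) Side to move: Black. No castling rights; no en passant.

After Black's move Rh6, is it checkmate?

After Rh6: white king on h8; in check: yes, from the black rook on h6.
King squares — g7: attacked by Kf8; h7: attacked by Rh6; g8: attacked by Kf8.
White has no legal moves → checkmate.

yes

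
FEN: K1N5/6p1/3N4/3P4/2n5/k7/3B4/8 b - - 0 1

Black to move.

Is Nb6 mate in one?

no

After Nb6: white king on a8; in check: yes, from the black knight on b6.
White has 4 legal replies: Kb8, Kb7, Ka7, Nxb6.
In check but a legal move exists → not checkmate.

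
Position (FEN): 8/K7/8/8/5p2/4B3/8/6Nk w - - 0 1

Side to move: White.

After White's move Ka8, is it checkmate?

After Ka8: black king on h1; in check: no.
Black is not in check, so this cannot be checkmate.

no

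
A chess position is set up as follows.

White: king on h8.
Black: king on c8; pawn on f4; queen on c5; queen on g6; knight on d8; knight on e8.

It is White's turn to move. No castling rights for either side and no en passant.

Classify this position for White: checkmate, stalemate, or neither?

White to move; white king on h8.
In check: no.
King squares — g7: attacked by Qg6; h7: attacked by Qg6; g8: attacked by Qg6.
Legal moves for White: none.
Not in check and no legal moves → stalemate.

stalemate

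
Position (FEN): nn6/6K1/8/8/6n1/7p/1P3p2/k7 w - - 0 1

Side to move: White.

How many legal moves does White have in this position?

8

White to move; king on g7.
In check: no.
Legal moves: Kh8, Kg8, Kf8, Kh7, Kf7, Kg6, b3, b4.
Count: 8.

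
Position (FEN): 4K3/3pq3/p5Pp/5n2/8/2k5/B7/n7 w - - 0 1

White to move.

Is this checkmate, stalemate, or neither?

checkmate

White to move; white king on e8.
In check: yes, from the black queen on e7.
King squares — d7: attacked by Qe7; e7: attacked by Nf5; f7: attacked by Qe7; d8: attacked by Qe7; f8: attacked by Qe7.
Legal moves for White: none.
In check with no legal moves → checkmate.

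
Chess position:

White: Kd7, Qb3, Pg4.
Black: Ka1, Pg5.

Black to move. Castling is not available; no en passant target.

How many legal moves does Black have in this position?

Black to move; king on a1.
In check: no.
Legal moves: none.
Count: 0.

0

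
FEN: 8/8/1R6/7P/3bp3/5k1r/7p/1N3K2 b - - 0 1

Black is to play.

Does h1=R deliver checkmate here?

After h1=R: white king on f1; in check: yes, from the black rook on h1.
King squares — e1: attacked by Rh1; g1: attacked by Rh1; e2: attacked by Kf3; f2: attacked by Kf3; g2: attacked by Kf3.
White has no legal moves → checkmate.

yes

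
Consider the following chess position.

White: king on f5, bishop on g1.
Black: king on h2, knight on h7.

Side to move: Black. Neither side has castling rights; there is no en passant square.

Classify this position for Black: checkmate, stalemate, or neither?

Black to move; black king on h2.
In check: yes, from the white bishop on g1.
King squares — g1: available; h1: available; g2: available; g3: available; h3: available.
Legal moves for Black: Kh3, Kg3, Kg2, Kh1, Kxg1.
Black is in check but has 5 legal moves → neither.

neither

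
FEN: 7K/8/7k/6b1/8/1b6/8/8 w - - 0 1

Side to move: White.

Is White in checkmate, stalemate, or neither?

White to move; white king on h8.
In check: no.
King squares — g7: attacked by Kh6; h7: attacked by Kh6; g8: attacked by Bb3.
Legal moves for White: none.
Not in check and no legal moves → stalemate.

stalemate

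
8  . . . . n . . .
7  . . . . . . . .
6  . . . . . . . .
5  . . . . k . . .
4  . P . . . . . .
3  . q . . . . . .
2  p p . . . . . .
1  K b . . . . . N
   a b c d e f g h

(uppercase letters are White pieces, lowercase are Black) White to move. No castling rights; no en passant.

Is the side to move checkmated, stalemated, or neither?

White to move; white king on a1.
In check: yes, from the black pawn on b2.
King squares — b1: attacked by Pa2; a2: attacked by Bb1; b2: attacked by Qb3.
Legal moves for White: none.
In check with no legal moves → checkmate.

checkmate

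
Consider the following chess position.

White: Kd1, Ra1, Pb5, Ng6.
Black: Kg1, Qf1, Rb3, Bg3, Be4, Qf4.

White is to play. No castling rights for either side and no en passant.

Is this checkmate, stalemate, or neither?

checkmate

White to move; white king on d1.
In check: yes, from the black queen on f1.
King squares — c1: attacked by Qf1; e1: attacked by Qf1; c2: attacked by Be4; d2: attacked by Qf4; e2: attacked by Qf1.
Legal moves for White: none.
In check with no legal moves → checkmate.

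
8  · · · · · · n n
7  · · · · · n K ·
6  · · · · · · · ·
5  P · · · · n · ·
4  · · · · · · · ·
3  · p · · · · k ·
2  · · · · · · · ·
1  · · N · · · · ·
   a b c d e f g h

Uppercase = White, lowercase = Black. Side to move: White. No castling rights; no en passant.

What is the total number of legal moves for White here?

White to move; king on g7.
In check: yes, from the black knight on f5.
Legal moves: Kxg8, Kf8, Kh7.
Count: 3.

3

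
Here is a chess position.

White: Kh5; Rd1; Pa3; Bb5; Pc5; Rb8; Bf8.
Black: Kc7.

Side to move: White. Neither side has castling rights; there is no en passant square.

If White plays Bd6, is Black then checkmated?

After Bd6: black king on c7; in check: yes, from the white bishop on d6.
King squares — b6: attacked by Pc5; c6: attacked by Bb5; d6: attacked by Rd1; b7: attacked by Rb8; d7: attacked by Bb5; b8: attacked by Bd6; c8: attacked by Rb8; d8: attacked by Rb8.
Black has no legal moves → checkmate.

yes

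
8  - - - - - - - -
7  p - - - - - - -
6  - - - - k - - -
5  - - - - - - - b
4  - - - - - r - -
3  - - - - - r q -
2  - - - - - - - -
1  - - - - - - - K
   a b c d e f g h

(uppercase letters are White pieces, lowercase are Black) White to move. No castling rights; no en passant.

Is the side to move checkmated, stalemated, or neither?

White to move; white king on h1.
In check: no.
King squares — g1: attacked by Qg3; g2: attacked by Qg3; h2: attacked by Qg3.
Legal moves for White: none.
Not in check and no legal moves → stalemate.

stalemate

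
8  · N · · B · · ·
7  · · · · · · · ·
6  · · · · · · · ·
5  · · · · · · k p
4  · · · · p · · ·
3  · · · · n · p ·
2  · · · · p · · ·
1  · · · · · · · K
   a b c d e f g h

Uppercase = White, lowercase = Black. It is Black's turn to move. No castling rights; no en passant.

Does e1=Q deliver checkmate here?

After e1=Q: white king on h1; in check: yes, from the black queen on e1.
King squares — g1: attacked by Qe1; g2: attacked by Ne3; h2: attacked by Pg3.
White has no legal moves → checkmate.

yes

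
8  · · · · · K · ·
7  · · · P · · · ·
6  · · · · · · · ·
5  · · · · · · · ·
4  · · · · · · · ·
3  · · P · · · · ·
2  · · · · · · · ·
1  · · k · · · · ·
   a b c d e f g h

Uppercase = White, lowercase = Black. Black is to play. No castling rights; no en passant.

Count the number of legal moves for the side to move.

5

Black to move; king on c1.
In check: no.
Legal moves: Kd2, Kc2, Kb2, Kd1, Kb1.
Count: 5.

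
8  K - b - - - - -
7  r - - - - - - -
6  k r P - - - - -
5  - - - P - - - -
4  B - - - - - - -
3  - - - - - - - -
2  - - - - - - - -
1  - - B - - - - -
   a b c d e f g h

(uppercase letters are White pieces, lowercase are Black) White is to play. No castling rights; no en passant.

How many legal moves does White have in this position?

0

White to move; king on a8.
In check: yes, from the black rook on a7.
Legal moves: none.
Count: 0.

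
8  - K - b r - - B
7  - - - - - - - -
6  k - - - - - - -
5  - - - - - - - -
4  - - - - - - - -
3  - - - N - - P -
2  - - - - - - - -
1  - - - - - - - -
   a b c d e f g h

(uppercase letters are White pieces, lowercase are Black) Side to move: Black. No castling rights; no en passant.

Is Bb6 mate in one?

yes

After Bb6: white king on b8; in check: yes, from the black rook on e8.
King squares — a7: attacked by Ka6; b7: attacked by Ka6; c7: attacked by Bb6; a8: attacked by Re8; c8: attacked by Re8.
White has no legal moves → checkmate.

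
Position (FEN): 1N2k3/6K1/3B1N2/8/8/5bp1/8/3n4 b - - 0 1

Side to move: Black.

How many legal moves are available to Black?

Black to move; king on e8.
In check: yes, from the white knight on f6.
Legal moves: Kd8.
Count: 1.

1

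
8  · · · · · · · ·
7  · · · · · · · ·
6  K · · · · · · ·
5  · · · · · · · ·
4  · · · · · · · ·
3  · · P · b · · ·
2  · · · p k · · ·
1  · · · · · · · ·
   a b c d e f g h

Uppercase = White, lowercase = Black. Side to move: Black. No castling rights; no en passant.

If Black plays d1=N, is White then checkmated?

no

After d1=N: white king on a6; in check: no.
White is not in check, so this cannot be checkmate.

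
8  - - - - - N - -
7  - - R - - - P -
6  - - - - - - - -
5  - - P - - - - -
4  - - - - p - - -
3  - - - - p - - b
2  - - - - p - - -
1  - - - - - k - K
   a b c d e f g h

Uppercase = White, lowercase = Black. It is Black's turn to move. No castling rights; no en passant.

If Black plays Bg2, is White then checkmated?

After Bg2: white king on h1; in check: yes, from the black bishop on g2.
White has 1 legal reply: Kh2.
In check but a legal move exists → not checkmate.

no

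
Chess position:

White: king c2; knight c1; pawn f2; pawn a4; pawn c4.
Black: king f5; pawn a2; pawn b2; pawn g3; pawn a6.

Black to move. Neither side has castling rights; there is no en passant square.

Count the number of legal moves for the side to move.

Black to move; king on f5.
In check: no.
Legal moves: Kg6, Kf6, Ke6, Kg5, Ke5, Kg4, Kf4, Ke4, gxf2, bxc1=Q+, bxc1=R+, bxc1=B, bxc1=N, a5, g2, b1=Q+, b1=R, b1=B+, b1=N, a1=Q, a1=R, a1=B, a1=N+.
Count: 23.

23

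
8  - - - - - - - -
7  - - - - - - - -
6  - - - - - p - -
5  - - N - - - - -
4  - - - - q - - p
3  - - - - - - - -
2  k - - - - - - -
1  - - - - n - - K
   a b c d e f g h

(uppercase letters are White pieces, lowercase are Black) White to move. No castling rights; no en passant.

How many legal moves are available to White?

3

White to move; king on h1.
In check: yes, from the black queen on e4.
Legal moves: Kh2, Kg1, Nxe4.
Count: 3.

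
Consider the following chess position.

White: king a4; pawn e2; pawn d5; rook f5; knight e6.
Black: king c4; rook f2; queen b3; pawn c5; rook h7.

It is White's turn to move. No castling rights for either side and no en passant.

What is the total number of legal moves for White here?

1

White to move; king on a4.
In check: yes, from the black queen on b3.
Legal moves: Ka5.
Count: 1.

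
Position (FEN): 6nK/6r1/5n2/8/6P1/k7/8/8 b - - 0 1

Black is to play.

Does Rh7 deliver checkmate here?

After Rh7: white king on h8; in check: yes, from the black rook on h7.
King squares — g7: attacked by Rh7; h7: attacked by Nf6; g8: attacked by Nf6.
White has no legal moves → checkmate.

yes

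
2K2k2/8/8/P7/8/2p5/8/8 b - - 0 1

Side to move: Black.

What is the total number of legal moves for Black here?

6

Black to move; king on f8.
In check: no.
Legal moves: Kg8, Ke8, Kg7, Kf7, Ke7, c2.
Count: 6.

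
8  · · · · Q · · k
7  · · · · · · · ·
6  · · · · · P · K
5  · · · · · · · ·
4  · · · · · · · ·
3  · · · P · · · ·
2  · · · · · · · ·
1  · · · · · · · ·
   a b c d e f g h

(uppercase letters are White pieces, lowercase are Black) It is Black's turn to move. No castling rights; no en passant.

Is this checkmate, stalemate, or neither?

Black to move; black king on h8.
In check: yes, from the white queen on e8.
King squares — g7: attacked by Pf6; h7: attacked by Kh6; g8: attacked by Qe8.
Legal moves for Black: none.
In check with no legal moves → checkmate.

checkmate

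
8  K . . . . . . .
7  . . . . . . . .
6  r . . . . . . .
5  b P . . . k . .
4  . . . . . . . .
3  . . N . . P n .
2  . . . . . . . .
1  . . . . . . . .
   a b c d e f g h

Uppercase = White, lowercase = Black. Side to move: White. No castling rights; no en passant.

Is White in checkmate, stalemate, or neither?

White to move; white king on a8.
In check: yes, from the black rook on a6.
Legal moves for White: Kb8, Kb7, bxa6.
White is in check but has 3 legal moves → neither.

neither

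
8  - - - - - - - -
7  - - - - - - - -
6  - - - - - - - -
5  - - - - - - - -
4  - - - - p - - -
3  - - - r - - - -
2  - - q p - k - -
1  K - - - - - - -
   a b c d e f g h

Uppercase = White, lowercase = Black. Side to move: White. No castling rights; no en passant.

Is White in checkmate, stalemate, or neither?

stalemate

White to move; white king on a1.
In check: no.
King squares — b1: attacked by Qc2; a2: attacked by Qc2; b2: attacked by Qc2.
Legal moves for White: none.
Not in check and no legal moves → stalemate.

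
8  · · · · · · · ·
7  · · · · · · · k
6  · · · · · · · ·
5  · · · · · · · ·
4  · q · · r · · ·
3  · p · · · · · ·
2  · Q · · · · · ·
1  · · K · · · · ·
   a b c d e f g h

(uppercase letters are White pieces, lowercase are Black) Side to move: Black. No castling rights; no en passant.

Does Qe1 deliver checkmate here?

After Qe1: white king on c1; in check: yes, from the black queen on e1.
King squares — b1: attacked by Qe1; d1: attacked by Qe1; b2: own queen; c2: attacked by Pb3; d2: attacked by Qe1.
White has no legal moves → checkmate.

yes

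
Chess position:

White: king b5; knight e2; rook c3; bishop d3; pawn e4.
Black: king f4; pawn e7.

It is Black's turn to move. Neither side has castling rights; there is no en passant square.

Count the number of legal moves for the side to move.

Black to move; king on f4.
In check: yes, from the white knight on e2.
Legal moves: Kg5, Ke5, Kg4, Kf3, Ke3.
Count: 5.

5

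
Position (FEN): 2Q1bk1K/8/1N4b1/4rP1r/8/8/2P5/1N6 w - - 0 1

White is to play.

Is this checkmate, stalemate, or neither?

White to move; white king on h8.
In check: yes, from the black rook on h5.
King squares — g7: attacked by Kf8; h7: attacked by Rh5; g8: attacked by Kf8.
Legal moves for White: none.
In check with no legal moves → checkmate.

checkmate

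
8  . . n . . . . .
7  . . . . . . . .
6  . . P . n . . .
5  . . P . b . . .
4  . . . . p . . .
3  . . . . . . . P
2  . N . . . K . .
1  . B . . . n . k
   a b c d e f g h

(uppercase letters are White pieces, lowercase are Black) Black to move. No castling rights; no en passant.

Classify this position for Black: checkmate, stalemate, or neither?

Black to move; black king on h1.
In check: no.
Legal moves for Black include: Ne7, Na7, Nd6, Nb6, Nf8, Nd8, Ng7, Nc7, Ng5, Nxc5, Nf4, Nd4, Bh8, Bb8, Bg7, Bc7, Bf6, Bd6, ... (list truncated; more exist).
Black has legal moves and is not in check → neither.

neither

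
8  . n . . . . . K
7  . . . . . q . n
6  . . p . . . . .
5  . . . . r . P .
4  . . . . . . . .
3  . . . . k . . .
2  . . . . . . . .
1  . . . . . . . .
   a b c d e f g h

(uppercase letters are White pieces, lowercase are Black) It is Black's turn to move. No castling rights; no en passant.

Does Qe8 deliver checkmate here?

no

After Qe8: white king on h8; in check: yes, from the black queen on e8.
White has 2 legal replies: Kxh7, Kg7.
In check but a legal move exists → not checkmate.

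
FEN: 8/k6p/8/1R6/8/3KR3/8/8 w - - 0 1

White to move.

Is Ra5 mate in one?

After Ra5: black king on a7; in check: yes, from the white rook on a5.
Black has 3 legal replies: Kb8, Kb7, Kb6.
In check but a legal move exists → not checkmate.

no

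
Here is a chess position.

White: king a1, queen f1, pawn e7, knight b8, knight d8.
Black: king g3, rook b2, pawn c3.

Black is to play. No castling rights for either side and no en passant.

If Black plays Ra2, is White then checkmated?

no

After Ra2: white king on a1; in check: yes, from the black rook on a2.
White has 2 legal replies: Kxa2, Kb1.
In check but a legal move exists → not checkmate.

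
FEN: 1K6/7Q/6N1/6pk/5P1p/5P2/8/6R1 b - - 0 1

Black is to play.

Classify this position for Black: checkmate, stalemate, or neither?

checkmate

Black to move; black king on h5.
In check: yes, from the white queen on h7.
King squares — g4: attacked by Rg1; h4: own pawn; g5: own pawn; g6: attacked by Qh7; h6: attacked by Qh7.
Legal moves for Black: none.
In check with no legal moves → checkmate.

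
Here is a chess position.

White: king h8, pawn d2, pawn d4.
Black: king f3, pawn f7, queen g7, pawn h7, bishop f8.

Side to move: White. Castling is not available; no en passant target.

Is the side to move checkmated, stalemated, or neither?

White to move; white king on h8.
In check: yes, from the black queen on g7.
King squares — g7: attacked by Bf8; h7: attacked by Qg7; g8: attacked by Qg7.
Legal moves for White: none.
In check with no legal moves → checkmate.

checkmate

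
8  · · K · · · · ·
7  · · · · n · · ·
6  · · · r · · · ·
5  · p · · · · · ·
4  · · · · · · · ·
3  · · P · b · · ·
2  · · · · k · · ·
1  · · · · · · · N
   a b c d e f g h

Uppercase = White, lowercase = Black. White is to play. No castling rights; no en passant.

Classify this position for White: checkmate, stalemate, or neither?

White to move; white king on c8.
In check: yes, from the black knight on e7.
Legal moves for White: Kb8, Kc7, Kb7.
White is in check but has 3 legal moves → neither.

neither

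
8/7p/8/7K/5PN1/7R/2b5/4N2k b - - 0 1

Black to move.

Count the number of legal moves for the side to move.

1

Black to move; king on h1.
In check: yes, from the white rook on h3.
Legal moves: Kg1.
Count: 1.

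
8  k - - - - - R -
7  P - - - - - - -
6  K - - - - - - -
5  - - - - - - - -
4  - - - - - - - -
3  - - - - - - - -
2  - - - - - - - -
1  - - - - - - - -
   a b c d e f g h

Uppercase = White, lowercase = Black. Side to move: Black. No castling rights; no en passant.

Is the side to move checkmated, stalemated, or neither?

checkmate

Black to move; black king on a8.
In check: yes, from the white rook on g8.
King squares — a7: attacked by Ka6; b7: attacked by Ka6; b8: attacked by Pa7.
Legal moves for Black: none.
In check with no legal moves → checkmate.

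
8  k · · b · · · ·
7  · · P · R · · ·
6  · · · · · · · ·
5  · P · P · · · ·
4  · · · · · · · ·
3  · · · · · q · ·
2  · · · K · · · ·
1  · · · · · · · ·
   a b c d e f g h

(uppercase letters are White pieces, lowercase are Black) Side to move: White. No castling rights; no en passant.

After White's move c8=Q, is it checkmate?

yes

After c8=Q: black king on a8; in check: yes, from the white queen on c8.
King squares — a7: attacked by Re7; b7: attacked by Re7; b8: attacked by Qc8.
Black has no legal moves → checkmate.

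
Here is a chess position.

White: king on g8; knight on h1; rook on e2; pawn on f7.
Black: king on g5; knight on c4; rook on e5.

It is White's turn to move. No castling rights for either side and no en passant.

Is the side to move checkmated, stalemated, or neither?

White to move; white king on g8.
In check: no.
Legal moves for White include: Kh8, Kf8, Kh7, Kg7, Rxe5+, Re4, Re3, Rh2, Rg2+, Rf2, Rd2, Rc2, Rb2, Ra2, Re1, Ng3, Nf2, f8=Q, ... (list truncated; more exist).
White has legal moves and is not in check → neither.

neither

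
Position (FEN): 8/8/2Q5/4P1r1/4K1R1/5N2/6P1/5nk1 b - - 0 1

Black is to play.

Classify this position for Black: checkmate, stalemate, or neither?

Black to move; black king on g1.
In check: yes, from the white knight on f3.
Legal moves for Black: Kf2, Kh1.
Black is in check but has 2 legal moves → neither.

neither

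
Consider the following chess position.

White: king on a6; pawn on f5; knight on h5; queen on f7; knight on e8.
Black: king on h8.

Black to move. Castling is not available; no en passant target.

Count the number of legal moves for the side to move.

0

Black to move; king on h8.
In check: no.
Legal moves: none.
Count: 0.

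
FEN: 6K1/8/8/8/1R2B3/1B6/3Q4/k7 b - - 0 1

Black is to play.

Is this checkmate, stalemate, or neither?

Black to move; black king on a1.
In check: no.
King squares — b1: attacked by Be4; a2: attacked by Qd2; b2: attacked by Qd2.
Legal moves for Black: none.
Not in check and no legal moves → stalemate.

stalemate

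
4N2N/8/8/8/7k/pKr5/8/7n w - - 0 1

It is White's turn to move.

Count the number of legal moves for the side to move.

White to move; king on b3.
In check: yes, from the black rook on c3.
Legal moves: Kb4, Ka4, Kxc3, Ka2.
Count: 4.

4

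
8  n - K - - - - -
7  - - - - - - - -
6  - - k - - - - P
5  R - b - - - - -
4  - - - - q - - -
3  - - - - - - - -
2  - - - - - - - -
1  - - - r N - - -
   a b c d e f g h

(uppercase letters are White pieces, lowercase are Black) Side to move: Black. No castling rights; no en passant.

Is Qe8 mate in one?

After Qe8: white king on c8; in check: yes, from the black queen on e8.
King squares — b7: attacked by Kc6; c7: attacked by Kc6; d7: attacked by Rd1; b8: attacked by Qe8; d8: attacked by Rd1.
White has no legal moves → checkmate.

yes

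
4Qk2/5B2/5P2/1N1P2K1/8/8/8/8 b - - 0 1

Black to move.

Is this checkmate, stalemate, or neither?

checkmate

Black to move; black king on f8.
In check: yes, from the white queen on e8.
King squares — e7: attacked by Pf6; f7: attacked by Qe8; g7: attacked by Pf6; e8: attacked by Bf7; g8: attacked by Bf7.
Legal moves for Black: none.
In check with no legal moves → checkmate.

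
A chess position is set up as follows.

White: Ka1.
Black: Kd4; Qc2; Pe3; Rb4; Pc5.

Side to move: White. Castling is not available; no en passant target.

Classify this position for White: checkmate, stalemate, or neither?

stalemate

White to move; white king on a1.
In check: no.
King squares — b1: attacked by Qc2; a2: attacked by Qc2; b2: attacked by Qc2.
Legal moves for White: none.
Not in check and no legal moves → stalemate.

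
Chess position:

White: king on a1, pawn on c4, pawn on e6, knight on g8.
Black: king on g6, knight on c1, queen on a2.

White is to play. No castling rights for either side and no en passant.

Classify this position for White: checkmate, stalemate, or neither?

White to move; white king on a1.
In check: yes, from the black queen on a2.
King squares — b1: attacked by Qa2; a2: attacked by Nc1; b2: attacked by Qa2.
Legal moves for White: none.
In check with no legal moves → checkmate.

checkmate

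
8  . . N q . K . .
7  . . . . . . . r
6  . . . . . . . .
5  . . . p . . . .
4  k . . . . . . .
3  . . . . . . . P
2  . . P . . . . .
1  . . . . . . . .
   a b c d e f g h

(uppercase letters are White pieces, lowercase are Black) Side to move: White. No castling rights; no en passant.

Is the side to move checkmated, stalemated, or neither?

White to move; white king on f8.
In check: yes, from the black queen on d8.
King squares — e7: attacked by Rh7; f7: attacked by Rh7; g7: attacked by Rh7; e8: attacked by Qd8; g8: attacked by Qd8.
Legal moves for White: none.
In check with no legal moves → checkmate.

checkmate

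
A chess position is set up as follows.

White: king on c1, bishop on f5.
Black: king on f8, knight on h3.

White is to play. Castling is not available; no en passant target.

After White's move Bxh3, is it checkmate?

After Bxh3: black king on f8; in check: no.
Black is not in check, so this cannot be checkmate.

no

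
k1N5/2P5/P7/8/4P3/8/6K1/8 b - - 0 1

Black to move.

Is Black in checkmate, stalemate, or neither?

Black to move; black king on a8.
In check: no.
King squares — a7: attacked by Nc8; b7: attacked by Pa6; b8: attacked by Pc7.
Legal moves for Black: none.
Not in check and no legal moves → stalemate.

stalemate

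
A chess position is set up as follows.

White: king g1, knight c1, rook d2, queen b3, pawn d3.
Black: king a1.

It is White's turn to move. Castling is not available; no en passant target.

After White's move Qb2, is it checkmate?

yes

After Qb2: black king on a1; in check: yes, from the white queen on b2.
King squares — b1: attacked by Qb2; a2: attacked by Nc1; b2: attacked by Rd2.
Black has no legal moves → checkmate.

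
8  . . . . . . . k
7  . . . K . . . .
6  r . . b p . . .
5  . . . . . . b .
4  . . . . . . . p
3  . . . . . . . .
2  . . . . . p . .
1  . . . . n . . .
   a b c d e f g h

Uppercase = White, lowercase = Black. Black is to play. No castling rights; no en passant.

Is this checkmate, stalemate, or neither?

Black to move; black king on h8.
In check: no.
Legal moves for Black include: Kg8, Kh7, Kg7, Bf8, Bb8, Bde7, Bc7, Be5, Bc5, Bdf4, Bb4, Bg3, Ba3, Bh2, Ra8, Ra7+, Rc6, Rb6, ... (list truncated; more exist).
Black has legal moves and is not in check → neither.

neither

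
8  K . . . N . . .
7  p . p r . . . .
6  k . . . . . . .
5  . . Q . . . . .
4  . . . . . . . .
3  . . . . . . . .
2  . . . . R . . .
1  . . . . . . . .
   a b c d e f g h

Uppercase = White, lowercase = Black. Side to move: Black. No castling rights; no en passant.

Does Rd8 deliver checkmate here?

After Rd8: white king on a8; in check: yes, from the black rook on d8.
King squares — a7: attacked by Ka6; b7: attacked by Ka6; b8: attacked by Rd8.
White has no legal moves → checkmate.

yes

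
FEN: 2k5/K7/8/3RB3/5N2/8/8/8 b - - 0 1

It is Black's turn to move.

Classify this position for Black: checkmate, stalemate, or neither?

stalemate

Black to move; black king on c8.
In check: no.
King squares — b7: attacked by Ka7; c7: attacked by Be5; d7: attacked by Rd5; b8: attacked by Be5; d8: attacked by Rd5.
Legal moves for Black: none.
Not in check and no legal moves → stalemate.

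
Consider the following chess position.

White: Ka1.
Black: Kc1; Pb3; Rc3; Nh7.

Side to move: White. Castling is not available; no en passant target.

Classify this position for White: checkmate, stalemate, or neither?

White to move; white king on a1.
In check: no.
King squares — b1: attacked by Kc1; a2: attacked by Pb3; b2: attacked by Kc1.
Legal moves for White: none.
Not in check and no legal moves → stalemate.

stalemate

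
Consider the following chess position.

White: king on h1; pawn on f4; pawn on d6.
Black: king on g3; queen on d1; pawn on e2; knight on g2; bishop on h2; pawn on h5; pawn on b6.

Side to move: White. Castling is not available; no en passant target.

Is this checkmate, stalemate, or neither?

White to move; white king on h1.
In check: yes, from the black queen on d1.
King squares — g1: attacked by Qd1; g2: attacked by Kg3; h2: attacked by Kg3.
Legal moves for White: none.
In check with no legal moves → checkmate.

checkmate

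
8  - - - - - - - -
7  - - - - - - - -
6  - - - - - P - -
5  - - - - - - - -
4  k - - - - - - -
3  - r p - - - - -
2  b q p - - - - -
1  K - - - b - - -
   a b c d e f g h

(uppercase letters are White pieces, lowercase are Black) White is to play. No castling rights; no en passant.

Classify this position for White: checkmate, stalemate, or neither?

checkmate

White to move; white king on a1.
In check: yes, from the black queen on b2.
King squares — b1: attacked by Ba2; a2: attacked by Qb2; b2: attacked by Rb3.
Legal moves for White: none.
In check with no legal moves → checkmate.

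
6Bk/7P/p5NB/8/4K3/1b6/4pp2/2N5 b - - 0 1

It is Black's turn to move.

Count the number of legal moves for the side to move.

Black to move; king on h8.
In check: yes, from the white knight on g6.
Legal moves: none.
Count: 0.

0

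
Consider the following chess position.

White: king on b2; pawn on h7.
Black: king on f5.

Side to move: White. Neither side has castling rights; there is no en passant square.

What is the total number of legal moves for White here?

White to move; king on b2.
In check: no.
Legal moves: Kc3, Kb3, Ka3, Kc2, Ka2, Kc1, Kb1, Ka1, h8=Q, h8=R, h8=B, h8=N.
Count: 12.

12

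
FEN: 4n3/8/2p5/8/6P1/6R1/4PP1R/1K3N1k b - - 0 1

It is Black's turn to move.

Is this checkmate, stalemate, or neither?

Black to move; black king on h1.
In check: yes, from the white rook on h2.
King squares — g1: attacked by Rg3; g2: attacked by Rh2; h2: attacked by Nf1.
Legal moves for Black: none.
In check with no legal moves → checkmate.

checkmate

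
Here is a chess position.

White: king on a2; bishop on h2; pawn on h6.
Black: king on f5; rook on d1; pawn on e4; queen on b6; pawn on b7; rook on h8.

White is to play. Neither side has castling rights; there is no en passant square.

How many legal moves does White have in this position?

White to move; king on a2.
In check: no.
Legal moves: Bb8, Bc7, Bd6, Be5, Bf4, Bg3, Bg1, Ka3, h7.
Count: 9.

9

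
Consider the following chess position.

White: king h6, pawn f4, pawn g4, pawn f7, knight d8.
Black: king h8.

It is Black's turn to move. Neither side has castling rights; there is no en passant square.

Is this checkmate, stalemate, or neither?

stalemate

Black to move; black king on h8.
In check: no.
King squares — g7: attacked by Kh6; h7: attacked by Kh6; g8: attacked by Pf7.
Legal moves for Black: none.
Not in check and no legal moves → stalemate.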